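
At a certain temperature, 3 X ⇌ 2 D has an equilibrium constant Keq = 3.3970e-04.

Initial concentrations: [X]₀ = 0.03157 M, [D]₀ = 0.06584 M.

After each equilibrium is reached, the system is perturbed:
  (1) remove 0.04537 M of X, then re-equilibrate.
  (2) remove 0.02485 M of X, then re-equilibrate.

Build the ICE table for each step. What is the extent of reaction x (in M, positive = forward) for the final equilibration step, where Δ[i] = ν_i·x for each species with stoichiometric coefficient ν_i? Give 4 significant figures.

x = -9.1045e-05 M

Q₀ = 137.8 vs Keq = 3.3970e-04 ⇒ Q>K, reverse
Step 1:
                   X          D
  I          0.03157    0.06584
  C          0.09748   -0.06499
  E            0.129 8.5443e-04
  solve Keq expr → x = -0.03249; check Q = 3.3970e-04
Then remove 0.04537 M of X.
Step 2:
                   X          D
  I          0.08368 8.5443e-04
  C       6.0517e-04 -4.0345e-04
  E          0.08428 4.5098e-04
  solve Keq expr → x = -2.0172e-04; check Q = 3.3970e-04
Then remove 0.02485 M of X.
Step 3:
                   X          D
  I          0.05943 4.5098e-04
  C       2.7314e-04 -1.8209e-04
  E          0.05971 2.6889e-04
  solve Keq expr → x = -9.1045e-05; check Q = 3.3970e-04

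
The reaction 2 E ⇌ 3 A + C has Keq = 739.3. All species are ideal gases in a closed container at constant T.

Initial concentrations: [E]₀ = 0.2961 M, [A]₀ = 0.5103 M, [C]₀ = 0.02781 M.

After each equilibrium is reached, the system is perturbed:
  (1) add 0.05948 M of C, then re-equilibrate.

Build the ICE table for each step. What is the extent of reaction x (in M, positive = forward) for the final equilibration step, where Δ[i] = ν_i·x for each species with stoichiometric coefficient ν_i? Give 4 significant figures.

Q₀ = 0.04215 vs Keq = 739.3 ⇒ Q<K, forward
Step 1:
                  E         A         C
  I          0.2961    0.5103   0.02781
  C         -0.2825    0.4237    0.1412
  E         0.01365     0.934     0.169
  solve Keq expr → x = 0.1412; check Q = 739.3
Then add 0.05948 M of C.
Step 2:
                  E         A         C
  I         0.01365     0.934    0.2285
  C        0.002104 -0.003156 -0.001052
  E         0.01575    0.9308    0.2275
  solve Keq expr → x = -0.001052; check Q = 739.3

x = -0.001052 M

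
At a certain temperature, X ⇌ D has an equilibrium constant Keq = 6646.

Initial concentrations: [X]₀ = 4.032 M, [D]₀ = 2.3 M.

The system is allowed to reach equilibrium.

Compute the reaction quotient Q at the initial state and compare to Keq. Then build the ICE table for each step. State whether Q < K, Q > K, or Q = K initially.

Q₀ = 0.5704; Q < K (proceeds forward)

Q₀ = 0.5704 vs Keq = 6646 ⇒ Q<K, forward
Step 1:
                   X          D
  init         4.032        2.3
  Δ           -4.031      4.031
  eq      9.5261e-04      6.331
  solve Keq expr → x = 4.031; check Q = 6646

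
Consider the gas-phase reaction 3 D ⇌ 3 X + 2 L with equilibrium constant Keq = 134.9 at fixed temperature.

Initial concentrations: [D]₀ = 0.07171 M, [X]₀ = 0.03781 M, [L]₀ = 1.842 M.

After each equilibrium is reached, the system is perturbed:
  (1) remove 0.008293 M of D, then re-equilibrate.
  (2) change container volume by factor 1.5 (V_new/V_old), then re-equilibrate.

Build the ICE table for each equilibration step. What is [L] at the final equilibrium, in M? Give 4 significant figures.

Q₀ = 0.4973 vs Keq = 134.9 ⇒ Q<K, forward
Step 1:
                    D           X           L
  I           0.07171     0.03781       1.842
  C          -0.04668     0.04668     0.03112
  E           0.02503     0.08449       1.873
  solve Keq expr → x = 0.01556; check Q = 134.9
Then remove 0.008293 M of D.
Step 2:
                    D           X           L
  I           0.01674     0.08449       1.873
  C          0.006371   -0.006371   -0.004247
  E           0.02311     0.07812       1.869
  solve Keq expr → x = -0.002124; check Q = 134.9
Then change container volume by factor 1.5 (V_new/V_old).
Step 3:
                    D           X           L
  I           0.01541     0.05208       1.246
  C         -0.002966    0.002966    0.001978
  E           0.01244     0.05504       1.248
  solve Keq expr → x = 9.8877e-04; check Q = 134.9

[L]_eq = 1.248 M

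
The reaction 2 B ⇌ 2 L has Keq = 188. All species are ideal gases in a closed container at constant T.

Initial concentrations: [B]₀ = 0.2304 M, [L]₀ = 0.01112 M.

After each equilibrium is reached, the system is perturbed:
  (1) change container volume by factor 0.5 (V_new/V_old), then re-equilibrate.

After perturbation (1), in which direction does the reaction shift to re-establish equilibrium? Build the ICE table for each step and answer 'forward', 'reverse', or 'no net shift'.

Direction: no net shift

Q₀ = 0.002329 vs Keq = 188 ⇒ Q<K, forward
Step 1:
                   B          L
  I           0.2304    0.01112
  C           -0.214      0.214
  E          0.01642     0.2251
  solve Keq expr → x = 0.107; check Q = 188
Then change container volume by factor 0.5 (V_new/V_old).
Step 2:
                   B          L
  I          0.03283     0.4502
  C                0          0
  E          0.03283     0.4502
  solve Keq expr → x = 0; check Q = 188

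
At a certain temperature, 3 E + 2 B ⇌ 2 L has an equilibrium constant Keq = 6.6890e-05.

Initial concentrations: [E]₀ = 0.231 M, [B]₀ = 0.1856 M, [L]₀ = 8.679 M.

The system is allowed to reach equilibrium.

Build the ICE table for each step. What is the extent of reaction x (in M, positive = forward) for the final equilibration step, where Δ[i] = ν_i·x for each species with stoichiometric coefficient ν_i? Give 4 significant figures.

x = -3.386 M

Q₀ = 1.7740e+05 vs Keq = 6.6890e-05 ⇒ Q>K, reverse
Step 1:
                   E          B          L
  I            0.231     0.1856      8.679
  C            10.16      6.773     -6.773
  E            10.39      6.959      1.906
  solve Keq expr → x = -3.386; check Q = 6.6890e-05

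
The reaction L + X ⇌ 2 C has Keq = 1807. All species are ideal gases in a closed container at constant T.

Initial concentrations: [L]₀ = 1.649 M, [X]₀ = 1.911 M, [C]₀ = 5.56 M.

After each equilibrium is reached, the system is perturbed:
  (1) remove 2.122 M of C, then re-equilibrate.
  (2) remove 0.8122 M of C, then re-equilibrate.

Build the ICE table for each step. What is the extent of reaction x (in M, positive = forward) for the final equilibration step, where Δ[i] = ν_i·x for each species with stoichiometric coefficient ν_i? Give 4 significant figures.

Q₀ = 9.81 vs Keq = 1807 ⇒ Q<K, forward
Step 1:
                   L          X          C
  I            1.649      1.911       5.56
  C           -1.538     -1.538      3.077
  E           0.1107     0.3727      8.637
  solve Keq expr → x = 1.538; check Q = 1807
Then remove 2.122 M of C.
Step 2:
                   L          X          C
  I           0.1107     0.3727      6.515
  C         -0.03874   -0.03874    0.07748
  E            0.072      0.334      6.592
  solve Keq expr → x = 0.03874; check Q = 1807
Then remove 0.8122 M of C.
Step 3:
                   L          X          C
  I            0.072      0.334       5.78
  C         -0.01373   -0.01373    0.02745
  E          0.05827     0.3203      5.807
  solve Keq expr → x = 0.01373; check Q = 1807

x = 0.01373 M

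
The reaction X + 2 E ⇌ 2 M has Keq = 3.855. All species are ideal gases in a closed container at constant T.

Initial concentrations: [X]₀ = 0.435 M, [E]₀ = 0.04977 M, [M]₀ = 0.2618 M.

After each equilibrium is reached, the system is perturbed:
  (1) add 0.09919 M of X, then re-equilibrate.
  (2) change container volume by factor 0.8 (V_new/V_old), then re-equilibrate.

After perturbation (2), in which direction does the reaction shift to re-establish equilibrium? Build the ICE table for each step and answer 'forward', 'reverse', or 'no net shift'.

Direction: forward

Q₀ = 63.61 vs Keq = 3.855 ⇒ Q>K, reverse
Step 1:
                  X         E         M
  init        0.435   0.04977    0.2618
  Δ         0.04127   0.08253  -0.08253
  eq         0.4763    0.1323    0.1793
  solve Keq expr → x = -0.04127; check Q = 3.855
Then add 0.09919 M of X.
Step 2:
                  X         E         M
  init       0.5755    0.1323    0.1793
  Δ       -0.003459 -0.006919  0.006919
  eq          0.572    0.1254    0.1862
  solve Keq expr → x = 0.003459; check Q = 3.855
Then change container volume by factor 0.8 (V_new/V_old).
Step 3:
                  X         E         M
  init        0.715    0.1567    0.2327
  Δ       -0.005003  -0.01001   0.01001
  eq           0.71    0.1467    0.2427
  solve Keq expr → x = 0.005003; check Q = 3.855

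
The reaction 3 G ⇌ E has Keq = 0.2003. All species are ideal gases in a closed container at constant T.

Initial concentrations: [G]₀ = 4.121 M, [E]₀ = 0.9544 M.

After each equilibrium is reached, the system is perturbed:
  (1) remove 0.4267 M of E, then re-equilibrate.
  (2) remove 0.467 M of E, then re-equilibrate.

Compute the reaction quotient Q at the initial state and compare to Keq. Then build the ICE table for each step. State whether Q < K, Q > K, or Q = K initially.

Q₀ = 0.01364 vs Keq = 0.2003 ⇒ Q<K, forward
Step 1:
                    G           E
  I             4.121      0.9544
  C              -2.1      0.6999
  E             2.021       1.654
  solve Keq expr → x = 0.6999; check Q = 0.2003
Then remove 0.4267 M of E.
Step 2:
                    G           E
  I             2.021       1.228
  C           -0.1645     0.05483
  E             1.857       1.282
  solve Keq expr → x = 0.05483; check Q = 0.2003
Then remove 0.467 M of E.
Step 3:
                    G           E
  I             1.857      0.8154
  C           -0.2147     0.07158
  E             1.642       0.887
  solve Keq expr → x = 0.07158; check Q = 0.2003

Q₀ = 0.01364; Q < K (proceeds forward)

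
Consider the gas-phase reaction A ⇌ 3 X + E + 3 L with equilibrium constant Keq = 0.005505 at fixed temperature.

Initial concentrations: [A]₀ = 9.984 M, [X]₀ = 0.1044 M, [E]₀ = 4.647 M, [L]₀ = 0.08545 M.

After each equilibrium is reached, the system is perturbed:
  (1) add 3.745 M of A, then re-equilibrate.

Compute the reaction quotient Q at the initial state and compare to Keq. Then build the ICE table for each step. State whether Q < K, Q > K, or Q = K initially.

Q₀ = 3.3045e-07 vs Keq = 0.005505 ⇒ Q<K, forward
Step 1:
                   A          X          E          L
  I            9.984     0.1044      4.647    0.08545
  C          -0.1265     0.3794     0.1265     0.3794
  E            9.858     0.4838      4.773     0.4648
  solve Keq expr → x = 0.1265; check Q = 0.005505
Then add 3.745 M of A.
Step 2:
                   A          X          E          L
  I             13.6     0.4838      4.773     0.4648
  C        -0.008645    0.02594   0.008645    0.02594
  E            13.59     0.5097      4.782     0.4907
  solve Keq expr → x = 0.008645; check Q = 0.005505

Q₀ = 3.3045e-07; Q < K (proceeds forward)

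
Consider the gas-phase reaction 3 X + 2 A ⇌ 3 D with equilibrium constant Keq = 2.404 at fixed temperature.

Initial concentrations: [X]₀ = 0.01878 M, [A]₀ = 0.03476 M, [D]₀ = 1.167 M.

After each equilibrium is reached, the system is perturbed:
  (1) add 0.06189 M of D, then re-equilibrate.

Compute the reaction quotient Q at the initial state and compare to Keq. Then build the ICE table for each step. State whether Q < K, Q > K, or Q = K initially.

Q₀ = 1.9859e+08 vs Keq = 2.404 ⇒ Q>K, reverse
Step 1:
                   X          A          D
  init       0.01878    0.03476      1.167
  Δ             0.64     0.4267      -0.64
  eq          0.6588     0.4614      0.527
  solve Keq expr → x = -0.2133; check Q = 2.404
Then add 0.06189 M of D.
Step 2:
                   X          A          D
  init        0.6588     0.4614     0.5889
  Δ          0.02662    0.01775   -0.02662
  eq          0.6854     0.4792     0.5623
  solve Keq expr → x = -0.008874; check Q = 2.404

Q₀ = 1.9859e+08; Q > K (proceeds reverse)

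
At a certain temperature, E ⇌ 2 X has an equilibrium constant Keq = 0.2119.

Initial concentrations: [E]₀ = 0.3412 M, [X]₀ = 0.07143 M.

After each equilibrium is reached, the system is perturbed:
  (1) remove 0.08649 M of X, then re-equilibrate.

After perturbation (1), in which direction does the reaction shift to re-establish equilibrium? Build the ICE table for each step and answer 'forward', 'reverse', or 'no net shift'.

Q₀ = 0.01495 vs Keq = 0.2119 ⇒ Q<K, forward
Step 1:
                  E         X
  Initial    0.3412   0.07143
  Change   -0.08156    0.1631
  Equil      0.2596    0.2346
  solve Keq expr → x = 0.08156; check Q = 0.2119
Then remove 0.08649 M of X.
Step 2:
                  E         X
  Initial    0.2596    0.1481
  Change   -0.03504   0.07009
  Equil      0.2246    0.2182
  solve Keq expr → x = 0.03504; check Q = 0.2119

Direction: forward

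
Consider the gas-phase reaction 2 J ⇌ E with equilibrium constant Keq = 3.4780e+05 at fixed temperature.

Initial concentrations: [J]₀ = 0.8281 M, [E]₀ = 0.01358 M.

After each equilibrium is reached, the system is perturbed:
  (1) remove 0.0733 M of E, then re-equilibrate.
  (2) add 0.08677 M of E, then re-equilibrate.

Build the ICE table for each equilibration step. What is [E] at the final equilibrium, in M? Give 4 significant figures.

[E]_eq = 0.4405 M

Q₀ = 0.0198 vs Keq = 3.4780e+05 ⇒ Q<K, forward
Step 1:
                  J         E
  Initial    0.8281   0.01358
  Change     -0.827    0.4135
  Equil    0.001108    0.4271
  solve Keq expr → x = 0.4135; check Q = 3.4780e+05
Then remove 0.0733 M of E.
Step 2:
                  J         E
  Initial  0.001108    0.3538
  Change  -9.9497e-05 4.9749e-05
  Equil    0.001009    0.3538
  solve Keq expr → x = 4.9749e-05; check Q = 3.4780e+05
Then add 0.08677 M of E.
Step 3:
                  J         E
  Initial  0.001009    0.4406
  Change  1.1683e-04 -5.8413e-05
  Equil    0.001125    0.4405
  solve Keq expr → x = -5.8413e-05; check Q = 3.4780e+05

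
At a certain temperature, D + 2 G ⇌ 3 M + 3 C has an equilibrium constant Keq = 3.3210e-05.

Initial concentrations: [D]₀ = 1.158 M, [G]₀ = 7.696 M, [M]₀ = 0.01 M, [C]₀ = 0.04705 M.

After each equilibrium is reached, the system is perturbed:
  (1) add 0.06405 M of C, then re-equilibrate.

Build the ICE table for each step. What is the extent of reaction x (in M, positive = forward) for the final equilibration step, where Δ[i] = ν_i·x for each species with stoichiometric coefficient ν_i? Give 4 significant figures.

x = -0.009368 M

Q₀ = 1.5186e-12 vs Keq = 3.3210e-05 ⇒ Q<K, forward
Step 1:
                   D          G          M          C
  I            1.158      7.696       0.01    0.04705
  C          -0.1085    -0.2169     0.3254     0.3254
  E             1.05      7.479     0.3354     0.3725
  solve Keq expr → x = 0.1085; check Q = 3.3210e-05
Then add 0.06405 M of C.
Step 2:
                   D          G          M          C
  I             1.05      7.479     0.3354     0.4365
  C         0.009368    0.01874    -0.0281    -0.0281
  E            1.059      7.498     0.3073     0.4084
  solve Keq expr → x = -0.009368; check Q = 3.3210e-05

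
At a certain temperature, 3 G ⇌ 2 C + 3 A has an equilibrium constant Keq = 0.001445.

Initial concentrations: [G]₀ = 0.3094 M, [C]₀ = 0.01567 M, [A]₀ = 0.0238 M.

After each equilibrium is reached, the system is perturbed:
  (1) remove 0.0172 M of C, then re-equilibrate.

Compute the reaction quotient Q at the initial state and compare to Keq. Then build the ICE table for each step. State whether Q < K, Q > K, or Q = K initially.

Q₀ = 1.1177e-07 vs Keq = 0.001445 ⇒ Q<K, forward
Step 1:
                  G         C         A
  init       0.3094   0.01567    0.0238
  Δ         -0.1006   0.06704    0.1006
  eq         0.2088   0.08271    0.1244
  solve Keq expr → x = 0.03352; check Q = 0.001445
Then remove 0.0172 M of C.
Step 2:
                  G         C         A
  init       0.2088   0.06551    0.1244
  Δ       -0.008098  0.005398  0.008098
  eq         0.2007   0.07091    0.1325
  solve Keq expr → x = 0.002699; check Q = 0.001445

Q₀ = 1.1177e-07; Q < K (proceeds forward)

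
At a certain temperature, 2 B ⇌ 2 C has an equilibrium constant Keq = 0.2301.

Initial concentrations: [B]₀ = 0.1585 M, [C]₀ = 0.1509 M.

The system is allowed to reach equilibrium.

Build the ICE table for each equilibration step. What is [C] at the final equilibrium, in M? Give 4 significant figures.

[C]_eq = 0.1003 M

Q₀ = 0.9064 vs Keq = 0.2301 ⇒ Q>K, reverse
Step 1:
                    B           C
  init         0.1585      0.1509
  Δ            0.0506     -0.0506
  eq           0.2091      0.1003
  solve Keq expr → x = -0.0253; check Q = 0.2301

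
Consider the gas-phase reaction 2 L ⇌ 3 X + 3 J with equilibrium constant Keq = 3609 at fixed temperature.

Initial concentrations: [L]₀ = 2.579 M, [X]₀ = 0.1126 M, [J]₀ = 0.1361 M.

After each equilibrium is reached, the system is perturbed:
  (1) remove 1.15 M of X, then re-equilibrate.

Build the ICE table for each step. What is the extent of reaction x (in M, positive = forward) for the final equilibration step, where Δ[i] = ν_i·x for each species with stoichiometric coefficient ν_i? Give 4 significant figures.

x = 0.08525 M

Q₀ = 5.4111e-07 vs Keq = 3609 ⇒ Q<K, forward
Step 1:
                  L         X         J
  I           2.579    0.1126    0.1361
  C          -2.041     3.061     3.061
  E          0.5381     3.174     3.197
  solve Keq expr → x = 1.02; check Q = 3609
Then remove 1.15 M of X.
Step 2:
                  L         X         J
  I          0.5381     2.024     3.197
  C         -0.1705    0.2557    0.2557
  E          0.3676      2.28     3.453
  solve Keq expr → x = 0.08525; check Q = 3609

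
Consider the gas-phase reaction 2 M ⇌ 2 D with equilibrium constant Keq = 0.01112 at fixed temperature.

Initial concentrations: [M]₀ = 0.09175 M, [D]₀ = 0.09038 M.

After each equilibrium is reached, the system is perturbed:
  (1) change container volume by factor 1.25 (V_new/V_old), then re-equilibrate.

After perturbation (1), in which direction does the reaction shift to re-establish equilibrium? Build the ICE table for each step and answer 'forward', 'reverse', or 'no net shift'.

Direction: no net shift

Q₀ = 0.9704 vs Keq = 0.01112 ⇒ Q>K, reverse
Step 1:
                   M          D
  I          0.09175    0.09038
  C          0.07301   -0.07301
  E           0.1648    0.01737
  solve Keq expr → x = -0.0365; check Q = 0.01112
Then change container volume by factor 1.25 (V_new/V_old).
Step 2:
                   M          D
  I           0.1318     0.0139
  C                0          0
  E           0.1318     0.0139
  solve Keq expr → x = 0; check Q = 0.01112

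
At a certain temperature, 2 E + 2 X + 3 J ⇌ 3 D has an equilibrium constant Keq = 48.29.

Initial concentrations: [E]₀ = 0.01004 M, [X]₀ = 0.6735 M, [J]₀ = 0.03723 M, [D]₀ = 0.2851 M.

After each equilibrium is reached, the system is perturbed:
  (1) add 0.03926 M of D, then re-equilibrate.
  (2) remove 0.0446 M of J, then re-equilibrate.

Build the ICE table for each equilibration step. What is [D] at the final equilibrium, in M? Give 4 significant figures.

Q₀ = 9.8213e+06 vs Keq = 48.29 ⇒ Q>K, reverse
Step 1:
                  E         X         J         D
  Initial   0.01004    0.6735   0.03723    0.2851
  Change     0.1009    0.1009    0.1514   -0.1514
  Equil       0.111    0.7744    0.1886    0.1337
  solve Keq expr → x = -0.05046; check Q = 48.29
Then add 0.03926 M of D.
Step 2:
                  E         X         J         D
  Initial     0.111    0.7744    0.1886     0.173
  Change    0.01104   0.01104   0.01656  -0.01656
  Equil       0.122    0.7855    0.2052    0.1564
  solve Keq expr → x = -0.005519; check Q = 48.29
Then remove 0.0446 M of J.
Step 3:
                  E         X         J         D
  Initial     0.122    0.7855    0.1606    0.1564
  Change   0.009763  0.009763   0.01464  -0.01464
  Equil      0.1318    0.7952    0.1752    0.1418
  solve Keq expr → x = -0.004881; check Q = 48.29

[D]_eq = 0.1418 M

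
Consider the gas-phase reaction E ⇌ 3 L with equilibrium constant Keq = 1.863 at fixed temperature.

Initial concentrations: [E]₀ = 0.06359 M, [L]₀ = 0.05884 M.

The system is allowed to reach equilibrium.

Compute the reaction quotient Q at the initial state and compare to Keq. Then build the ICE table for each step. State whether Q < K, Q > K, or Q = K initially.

Q₀ = 0.003204 vs Keq = 1.863 ⇒ Q<K, forward
Step 1:
                   E          L
  Initial    0.06359    0.05884
  Change    -0.05706     0.1712
  Equil     0.006532       0.23
  solve Keq expr → x = 0.05706; check Q = 1.863

Q₀ = 0.003204; Q < K (proceeds forward)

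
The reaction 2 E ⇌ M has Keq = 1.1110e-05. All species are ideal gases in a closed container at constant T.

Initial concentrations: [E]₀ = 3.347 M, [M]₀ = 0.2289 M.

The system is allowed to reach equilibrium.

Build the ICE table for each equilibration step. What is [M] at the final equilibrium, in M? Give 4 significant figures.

[M]_eq = 1.6081e-04 M

Q₀ = 0.02043 vs Keq = 1.1110e-05 ⇒ Q>K, reverse
Step 1:
                    E           M
  I             3.347      0.2289
  C            0.4575     -0.2287
  E             3.804  1.6081e-04
  solve Keq expr → x = -0.2287; check Q = 1.1110e-05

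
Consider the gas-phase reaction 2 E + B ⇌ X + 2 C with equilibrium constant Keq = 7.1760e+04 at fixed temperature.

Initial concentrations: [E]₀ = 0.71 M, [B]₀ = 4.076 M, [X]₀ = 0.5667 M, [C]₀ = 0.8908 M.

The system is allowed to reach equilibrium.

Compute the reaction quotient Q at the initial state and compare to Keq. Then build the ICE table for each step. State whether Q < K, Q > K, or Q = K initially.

Q₀ = 0.2189; Q < K (proceeds forward)

Q₀ = 0.2189 vs Keq = 7.1760e+04 ⇒ Q<K, forward
Step 1:
                  E         B         X         C
  init         0.71     4.076    0.5667    0.8908
  Δ          -0.707   -0.3535    0.3535     0.707
  eq       0.002966     3.722    0.9202     1.598
  solve Keq expr → x = 0.3535; check Q = 7.1760e+04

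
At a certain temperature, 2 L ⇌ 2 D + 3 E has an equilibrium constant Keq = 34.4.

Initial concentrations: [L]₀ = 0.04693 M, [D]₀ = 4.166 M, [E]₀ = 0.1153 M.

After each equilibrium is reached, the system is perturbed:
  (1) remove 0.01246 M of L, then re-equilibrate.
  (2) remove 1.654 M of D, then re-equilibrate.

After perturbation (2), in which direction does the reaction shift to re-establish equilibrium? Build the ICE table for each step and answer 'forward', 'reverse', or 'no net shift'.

Q₀ = 12.08 vs Keq = 34.4 ⇒ Q<K, forward
Step 1:
                  L         D         E
  I         0.04693     4.166    0.1153
  C        -0.01216   0.01216   0.01825
  E         0.03477     4.178    0.1335
  solve Keq expr → x = 0.006082; check Q = 34.4
Then remove 0.01246 M of L.
Step 2:
                  L         D         E
  I         0.02231     4.178    0.1335
  C        0.007887 -0.007887  -0.01183
  E         0.03019      4.17    0.1217
  solve Keq expr → x = -0.003944; check Q = 34.4
Then remove 1.654 M of D.
Step 3:
                  L         D         E
  I         0.03019     2.516    0.1217
  C       -0.008843  0.008843   0.01326
  E         0.02135     2.525     0.135
  solve Keq expr → x = 0.004421; check Q = 34.4

Direction: forward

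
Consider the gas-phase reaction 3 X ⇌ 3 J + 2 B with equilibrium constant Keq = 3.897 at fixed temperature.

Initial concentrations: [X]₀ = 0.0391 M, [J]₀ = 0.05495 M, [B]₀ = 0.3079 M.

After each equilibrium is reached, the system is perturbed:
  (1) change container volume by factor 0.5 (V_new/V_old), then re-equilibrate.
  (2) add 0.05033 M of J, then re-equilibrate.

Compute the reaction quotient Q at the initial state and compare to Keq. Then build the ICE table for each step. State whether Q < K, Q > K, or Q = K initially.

Q₀ = 0.2631 vs Keq = 3.897 ⇒ Q<K, forward
Step 1:
                  X         J         B
  Initial    0.0391   0.05495    0.3079
  Change   -0.01756   0.01756   0.01171
  Equil     0.02154   0.07251    0.3196
  solve Keq expr → x = 0.005854; check Q = 3.897
Then change container volume by factor 0.5 (V_new/V_old).
Step 2:
                  X         J         B
  Initial   0.04308     0.145    0.6392
  Change    0.01672  -0.01672  -0.01114
  Equil      0.0598    0.1283    0.6281
  solve Keq expr → x = -0.005572; check Q = 3.897
Then add 0.05033 M of J.
Step 3:
                  X         J         B
  Initial    0.0598    0.1786    0.6281
  Change    0.01543  -0.01543  -0.01029
  Equil     0.07523    0.1632    0.6178
  solve Keq expr → x = -0.005144; check Q = 3.897

Q₀ = 0.2631; Q < K (proceeds forward)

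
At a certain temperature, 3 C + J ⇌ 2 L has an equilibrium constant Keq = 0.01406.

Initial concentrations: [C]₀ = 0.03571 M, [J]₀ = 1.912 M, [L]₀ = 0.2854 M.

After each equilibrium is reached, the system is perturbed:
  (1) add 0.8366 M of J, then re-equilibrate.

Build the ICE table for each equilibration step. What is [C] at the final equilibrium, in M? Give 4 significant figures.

[C]_eq = 0.3904 M

Q₀ = 935.5 vs Keq = 0.01406 ⇒ Q>K, reverse
Step 1:
                   C          J          L
  Initial    0.03571      1.912     0.2854
  Change       0.364     0.1213    -0.2427
  Equil       0.3997      2.033    0.04273
  solve Keq expr → x = -0.1213; check Q = 0.01406
Then add 0.8366 M of J.
Step 2:
                   C          J          L
  Initial     0.3997       2.87    0.04273
  Change   -0.009355  -0.003118   0.006237
  Equil       0.3904      2.867    0.04897
  solve Keq expr → x = 0.003118; check Q = 0.01406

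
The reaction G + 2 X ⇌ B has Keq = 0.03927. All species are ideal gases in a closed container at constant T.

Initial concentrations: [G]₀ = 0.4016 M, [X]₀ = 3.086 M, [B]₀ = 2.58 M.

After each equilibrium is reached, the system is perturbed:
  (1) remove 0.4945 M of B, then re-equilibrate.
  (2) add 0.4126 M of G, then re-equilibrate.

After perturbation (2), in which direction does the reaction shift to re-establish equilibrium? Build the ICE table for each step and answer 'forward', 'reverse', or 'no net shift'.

Q₀ = 0.6746 vs Keq = 0.03927 ⇒ Q>K, reverse
Step 1:
                  G         X         B
  Initial    0.4016     3.086      2.58
  Change      1.049     2.098    -1.049
  Equil       1.451     5.184     1.531
  solve Keq expr → x = -1.049; check Q = 0.03927
Then remove 0.4945 M of B.
Step 2:
                  G         X         B
  Initial     1.451     5.184     1.036
  Change    -0.1609   -0.3218    0.1609
  Equil        1.29     4.862     1.197
  solve Keq expr → x = 0.1609; check Q = 0.03927
Then add 0.4126 M of G.
Step 3:
                  G         X         B
  Initial     1.702     4.862     1.197
  Change    -0.1234   -0.2468    0.1234
  Equil       1.579     4.615     1.321
  solve Keq expr → x = 0.1234; check Q = 0.03927

Direction: forward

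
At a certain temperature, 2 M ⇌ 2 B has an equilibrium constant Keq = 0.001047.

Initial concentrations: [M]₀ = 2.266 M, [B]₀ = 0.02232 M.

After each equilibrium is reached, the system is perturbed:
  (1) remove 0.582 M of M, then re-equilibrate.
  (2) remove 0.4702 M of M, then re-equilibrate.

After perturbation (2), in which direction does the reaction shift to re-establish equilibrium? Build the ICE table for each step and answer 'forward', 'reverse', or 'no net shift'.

Q₀ = 9.7022e-05 vs Keq = 0.001047 ⇒ Q<K, forward
Step 1:
                   M          B
  I            2.266    0.02232
  C          -0.0494     0.0494
  E            2.217    0.07172
  solve Keq expr → x = 0.0247; check Q = 0.001047
Then remove 0.582 M of M.
Step 2:
                   M          B
  I            1.635    0.07172
  C          0.01824   -0.01824
  E            1.653    0.05348
  solve Keq expr → x = -0.009121; check Q = 0.001047
Then remove 0.4702 M of M.
Step 3:
                   M          B
  I            1.183    0.05348
  C          0.01474   -0.01474
  E            1.197    0.03874
  solve Keq expr → x = -0.007369; check Q = 0.001047

Direction: reverse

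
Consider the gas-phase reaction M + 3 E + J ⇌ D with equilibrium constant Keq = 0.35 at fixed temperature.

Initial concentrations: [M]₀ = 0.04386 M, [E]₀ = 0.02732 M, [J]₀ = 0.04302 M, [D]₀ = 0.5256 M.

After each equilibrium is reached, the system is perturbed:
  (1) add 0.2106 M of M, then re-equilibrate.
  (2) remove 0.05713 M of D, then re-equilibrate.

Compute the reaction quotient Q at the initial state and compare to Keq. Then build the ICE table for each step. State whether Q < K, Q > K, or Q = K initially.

Q₀ = 1.3661e+07 vs Keq = 0.35 ⇒ Q>K, reverse
Step 1:
                   M          E          J          D
  I          0.04386    0.02732    0.04302     0.5256
  C           0.3993      1.198     0.3993    -0.3993
  E           0.4432      1.225     0.4424     0.1263
  solve Keq expr → x = -0.3993; check Q = 0.35
Then add 0.2106 M of M.
Step 2:
                   M          E          J          D
  I           0.6538      1.225     0.4424     0.1263
  C         -0.02074   -0.06223   -0.02074    0.02074
  E           0.6331      1.163     0.4216      0.147
  solve Keq expr → x = 0.02074; check Q = 0.35
Then remove 0.05713 M of D.
Step 3:
                   M          E          J          D
  I           0.6331      1.163     0.4216    0.08987
  C         -0.02242   -0.06725   -0.02242    0.02242
  E           0.6106      1.096     0.3992     0.1123
  solve Keq expr → x = 0.02242; check Q = 0.35

Q₀ = 1.3661e+07; Q > K (proceeds reverse)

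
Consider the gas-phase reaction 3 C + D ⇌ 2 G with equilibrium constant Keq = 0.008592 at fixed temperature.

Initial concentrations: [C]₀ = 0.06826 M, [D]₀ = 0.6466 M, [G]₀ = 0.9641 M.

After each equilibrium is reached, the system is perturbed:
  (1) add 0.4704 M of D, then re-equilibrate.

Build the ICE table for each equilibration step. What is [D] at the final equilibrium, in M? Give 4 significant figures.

[D]_eq = 1.517 M

Q₀ = 4520 vs Keq = 0.008592 ⇒ Q>K, reverse
Step 1:
                  C         D         G
  init      0.06826    0.6466    0.9641
  Δ           1.234    0.4112   -0.8225
  eq          1.302     1.058    0.1416
  solve Keq expr → x = -0.4112; check Q = 0.008592
Then add 0.4704 M of D.
Step 2:
                  C         D         G
  init        1.302     1.528    0.1416
  Δ        -0.03252  -0.01084   0.02168
  eq          1.269     1.517    0.1633
  solve Keq expr → x = 0.01084; check Q = 0.008592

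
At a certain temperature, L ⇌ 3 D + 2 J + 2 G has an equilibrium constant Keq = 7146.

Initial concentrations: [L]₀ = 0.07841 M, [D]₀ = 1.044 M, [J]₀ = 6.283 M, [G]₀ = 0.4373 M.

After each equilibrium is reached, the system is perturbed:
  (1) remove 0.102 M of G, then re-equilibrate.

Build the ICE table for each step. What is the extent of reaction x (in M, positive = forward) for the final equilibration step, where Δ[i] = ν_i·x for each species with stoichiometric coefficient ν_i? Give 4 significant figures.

x = 0.001231 M

Q₀ = 109.6 vs Keq = 7146 ⇒ Q<K, forward
Step 1:
                  L         D         J         G
  Initial   0.07841     1.044     6.283    0.4373
  Change   -0.07437    0.2231    0.1487    0.1487
  Equil    0.004044     1.267     6.432     0.586
  solve Keq expr → x = 0.07437; check Q = 7146
Then remove 0.102 M of G.
Step 2:
                  L         D         J         G
  Initial  0.004044     1.267     6.432     0.484
  Change  -0.001231  0.003692  0.002461  0.002461
  Equil    0.002814     1.271     6.434    0.4865
  solve Keq expr → x = 0.001231; check Q = 7146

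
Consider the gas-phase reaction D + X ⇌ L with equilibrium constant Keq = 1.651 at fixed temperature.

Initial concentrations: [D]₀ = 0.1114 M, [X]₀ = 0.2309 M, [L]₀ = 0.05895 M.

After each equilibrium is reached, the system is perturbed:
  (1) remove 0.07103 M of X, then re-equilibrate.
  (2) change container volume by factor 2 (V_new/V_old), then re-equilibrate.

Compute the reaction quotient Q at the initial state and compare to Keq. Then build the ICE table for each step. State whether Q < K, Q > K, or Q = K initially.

Q₀ = 2.292; Q > K (proceeds reverse)

Q₀ = 2.292 vs Keq = 1.651 ⇒ Q>K, reverse
Step 1:
                   D          X          L
  init        0.1114     0.2309    0.05895
  Δ          0.01042    0.01042   -0.01042
  eq          0.1218     0.2413    0.04853
  solve Keq expr → x = -0.01042; check Q = 1.651
Then remove 0.07103 M of X.
Step 2:
                   D          X          L
  init        0.1218     0.1703    0.04853
  Δ         0.009536   0.009536  -0.009536
  eq          0.1314     0.1798      0.039
  solve Keq expr → x = -0.009536; check Q = 1.651
Then change container volume by factor 2 (V_new/V_old).
Step 3:
                   D          X          L
  init       0.06568    0.08991     0.0195
  Δ         0.007679   0.007679  -0.007679
  eq         0.07336    0.09759    0.01182
  solve Keq expr → x = -0.007679; check Q = 1.651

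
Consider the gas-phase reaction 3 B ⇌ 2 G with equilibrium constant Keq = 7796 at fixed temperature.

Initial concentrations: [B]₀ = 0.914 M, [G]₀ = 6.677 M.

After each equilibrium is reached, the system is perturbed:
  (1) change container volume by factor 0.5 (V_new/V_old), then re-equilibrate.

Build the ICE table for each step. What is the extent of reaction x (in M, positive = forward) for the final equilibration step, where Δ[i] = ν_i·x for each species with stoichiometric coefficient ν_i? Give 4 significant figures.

x = 0.02553 M

Q₀ = 58.39 vs Keq = 7796 ⇒ Q<K, forward
Step 1:
                    B           G
  I             0.914       6.677
  C           -0.7266      0.4844
  E            0.1874       7.161
  solve Keq expr → x = 0.2422; check Q = 7796
Then change container volume by factor 0.5 (V_new/V_old).
Step 2:
                    B           G
  I            0.3747       14.32
  C           -0.0766     0.05107
  E            0.2981       14.37
  solve Keq expr → x = 0.02553; check Q = 7796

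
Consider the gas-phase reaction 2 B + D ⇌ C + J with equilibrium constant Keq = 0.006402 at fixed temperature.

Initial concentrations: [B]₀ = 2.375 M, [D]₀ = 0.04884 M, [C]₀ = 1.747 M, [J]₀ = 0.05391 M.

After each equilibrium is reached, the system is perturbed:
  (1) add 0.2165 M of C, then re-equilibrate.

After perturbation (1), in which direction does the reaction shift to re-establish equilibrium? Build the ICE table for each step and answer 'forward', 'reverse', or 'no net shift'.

Direction: reverse

Q₀ = 0.3419 vs Keq = 0.006402 ⇒ Q>K, reverse
Step 1:
                  B         D         C         J
  I           2.375   0.04884     1.747   0.05391
  C          0.1032   0.05158  -0.05158  -0.05158
  E           2.478    0.1004     1.695  0.002329
  solve Keq expr → x = -0.05158; check Q = 0.006402
Then add 0.2165 M of C.
Step 2:
                  B         D         C         J
  I           2.478    0.1004     1.912  0.002329
  C       5.1454e-04 2.5727e-04 -2.5727e-04 -2.5727e-04
  E           2.479    0.1007     1.912  0.002071
  solve Keq expr → x = -2.5727e-04; check Q = 0.006402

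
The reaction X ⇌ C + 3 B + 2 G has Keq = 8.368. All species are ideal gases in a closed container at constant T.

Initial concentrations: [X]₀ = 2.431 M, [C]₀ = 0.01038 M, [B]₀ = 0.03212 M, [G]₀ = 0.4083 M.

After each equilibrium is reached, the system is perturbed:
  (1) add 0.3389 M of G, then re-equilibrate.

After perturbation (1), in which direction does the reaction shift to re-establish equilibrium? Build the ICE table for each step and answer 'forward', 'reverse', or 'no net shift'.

Direction: reverse

Q₀ = 2.3588e-08 vs Keq = 8.368 ⇒ Q<K, forward
Step 1:
                    X           C           B           G
  Initial       2.431     0.01038     0.03212      0.4083
  Change      -0.6492      0.6492       1.948       1.298
  Equil         1.782      0.6596        1.98       1.707
  solve Keq expr → x = 0.6492; check Q = 8.368
Then add 0.3389 M of G.
Step 2:
                    X           C           B           G
  Initial       1.782      0.6596        1.98       2.046
  Change      0.04112    -0.04112     -0.1234    -0.08224
  Equil         1.823      0.6185       1.856       1.963
  solve Keq expr → x = -0.04112; check Q = 8.368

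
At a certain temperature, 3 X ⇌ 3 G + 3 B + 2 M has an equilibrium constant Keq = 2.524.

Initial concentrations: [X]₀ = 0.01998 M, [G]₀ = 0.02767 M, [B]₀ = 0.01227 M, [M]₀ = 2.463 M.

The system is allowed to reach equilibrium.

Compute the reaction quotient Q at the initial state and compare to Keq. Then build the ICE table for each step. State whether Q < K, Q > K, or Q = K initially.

Q₀ = 2.9765e-05 vs Keq = 2.524 ⇒ Q<K, forward
Step 1:
                  X         G         B         M
  init      0.01998   0.02767   0.01227     2.463
  Δ        -0.01811   0.01811   0.01811   0.01207
  eq       0.001869   0.04578   0.03038     2.475
  solve Keq expr → x = 0.006037; check Q = 2.524

Q₀ = 2.9765e-05; Q < K (proceeds forward)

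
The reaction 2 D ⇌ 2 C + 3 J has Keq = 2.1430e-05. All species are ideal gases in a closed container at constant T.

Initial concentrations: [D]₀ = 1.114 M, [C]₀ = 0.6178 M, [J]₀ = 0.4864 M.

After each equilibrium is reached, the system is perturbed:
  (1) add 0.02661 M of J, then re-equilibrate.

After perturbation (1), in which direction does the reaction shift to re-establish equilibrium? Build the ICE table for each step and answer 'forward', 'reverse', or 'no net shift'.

Q₀ = 0.03539 vs Keq = 2.1430e-05 ⇒ Q>K, reverse
Step 1:
                   D          C          J
  init         1.114     0.6178     0.4864
  Δ            0.277     -0.277    -0.4155
  eq           1.391     0.3408    0.07094
  solve Keq expr → x = -0.1385; check Q = 2.1430e-05
Then add 0.02661 M of J.
Step 2:
                   D          C          J
  init         1.391     0.3408    0.09755
  Δ          0.01585   -0.01585   -0.02377
  eq           1.407      0.325    0.07378
  solve Keq expr → x = -0.007923; check Q = 2.1430e-05

Direction: reverse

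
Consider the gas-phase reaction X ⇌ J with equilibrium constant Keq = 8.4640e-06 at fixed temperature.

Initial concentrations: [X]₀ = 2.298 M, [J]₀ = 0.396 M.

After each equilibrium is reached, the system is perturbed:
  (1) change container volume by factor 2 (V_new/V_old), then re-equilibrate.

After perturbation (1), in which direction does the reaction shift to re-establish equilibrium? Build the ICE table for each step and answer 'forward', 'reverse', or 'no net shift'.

Direction: no net shift

Q₀ = 0.1723 vs Keq = 8.4640e-06 ⇒ Q>K, reverse
Step 1:
                  X         J
  init        2.298     0.396
  Δ           0.396    -0.396
  eq          2.694 2.2802e-05
  solve Keq expr → x = -0.396; check Q = 8.4640e-06
Then change container volume by factor 2 (V_new/V_old).
Step 2:
                  X         J
  init        1.347 1.1401e-05
  Δ               0         0
  eq          1.347 1.1401e-05
  solve Keq expr → x = 0; check Q = 8.4640e-06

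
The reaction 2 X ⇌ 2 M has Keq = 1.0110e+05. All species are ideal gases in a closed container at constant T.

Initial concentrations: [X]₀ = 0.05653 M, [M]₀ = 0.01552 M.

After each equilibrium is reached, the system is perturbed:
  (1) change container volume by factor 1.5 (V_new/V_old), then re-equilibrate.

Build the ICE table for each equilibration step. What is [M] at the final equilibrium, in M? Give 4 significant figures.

Q₀ = 0.07537 vs Keq = 1.0110e+05 ⇒ Q<K, forward
Step 1:
                    X           M
  I           0.05653     0.01552
  C           -0.0563      0.0563
  E        2.2589e-04     0.07182
  solve Keq expr → x = 0.02815; check Q = 1.0110e+05
Then change container volume by factor 1.5 (V_new/V_old).
Step 2:
                    X           M
  I        1.5059e-04     0.04788
  C                 0           0
  E        1.5059e-04     0.04788
  solve Keq expr → x = 0; check Q = 1.0110e+05

[M]_eq = 0.04788 M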